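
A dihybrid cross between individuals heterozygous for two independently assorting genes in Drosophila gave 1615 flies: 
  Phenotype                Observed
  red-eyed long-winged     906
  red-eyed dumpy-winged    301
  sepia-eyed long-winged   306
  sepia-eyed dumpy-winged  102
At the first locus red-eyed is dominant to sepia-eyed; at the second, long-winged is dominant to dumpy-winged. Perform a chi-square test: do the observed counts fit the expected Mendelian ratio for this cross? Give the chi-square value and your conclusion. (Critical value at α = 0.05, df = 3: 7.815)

A dihybrid F₂ with independent assortment and complete dominance at both loci gives a 9:3:3:1 phenotypic ratio.
Expected counts for N = 1615 under a 9:3:3:1 ratio (total parts = 16):
  red-eyed long-winged: 1615 × 9/16 = 908.4375
  red-eyed dumpy-winged: 1615 × 3/16 = 302.8125
  sepia-eyed long-winged: 1615 × 3/16 = 302.8125
  sepia-eyed dumpy-winged: 1615 × 1/16 = 100.9375
χ² = Σ (O − E)² / E
  red-eyed long-winged: (906 − 908.4375)² / 908.4375 = 0.0065
  red-eyed dumpy-winged: (301 − 302.8125)² / 302.8125 = 0.0108
  sepia-eyed long-winged: (306 − 302.8125)² / 302.8125 = 0.0336
  sepia-eyed dumpy-winged: (102 − 100.9375)² / 100.9375 = 0.0112
χ² = 0.0065 + 0.0108 + 0.0336 + 0.0112 = 0.0621 ≈ 0.062
Degrees of freedom = 4 − 1 = 3; critical value at α = 0.05 is 7.815.
Since 0.062 < 7.815, we fail to reject the null hypothesis — the data are consistent with the 9:3:3:1 ratio.

0.062; consistent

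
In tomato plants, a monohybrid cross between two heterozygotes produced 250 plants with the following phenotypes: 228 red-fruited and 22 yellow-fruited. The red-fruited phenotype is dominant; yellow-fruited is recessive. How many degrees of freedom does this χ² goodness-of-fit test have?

For a monohybrid cross between heterozygotes with complete dominance, the expected phenotypic ratio is 3:1.
A goodness-of-fit test with 2 phenotype classes has df = 2 − 1 = 1.

1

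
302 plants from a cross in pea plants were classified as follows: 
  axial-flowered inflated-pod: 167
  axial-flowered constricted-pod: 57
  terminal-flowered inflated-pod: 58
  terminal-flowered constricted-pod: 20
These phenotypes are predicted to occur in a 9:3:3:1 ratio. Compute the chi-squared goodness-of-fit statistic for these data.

Total ratio parts = 16. Expected numbers out of 302:
  axial-flowered inflated-pod: 302 × 9/16 = 169.875
  axial-flowered constricted-pod: 302 × 3/16 = 56.625
  terminal-flowered inflated-pod: 302 × 3/16 = 56.625
  terminal-flowered constricted-pod: 302 × 1/16 = 18.875
χ² = Σ (O − E)² / E
  axial-flowered inflated-pod: (167 − 169.875)² / 169.875 = 0.0487
  axial-flowered constricted-pod: (57 − 56.625)² / 56.625 = 0.0025
  terminal-flowered inflated-pod: (58 − 56.625)² / 56.625 = 0.0334
  terminal-flowered constricted-pod: (20 − 18.875)² / 18.875 = 0.0671
χ² = 0.0487 + 0.0025 + 0.0334 + 0.0671 = 0.1517 ≈ 0.152

0.152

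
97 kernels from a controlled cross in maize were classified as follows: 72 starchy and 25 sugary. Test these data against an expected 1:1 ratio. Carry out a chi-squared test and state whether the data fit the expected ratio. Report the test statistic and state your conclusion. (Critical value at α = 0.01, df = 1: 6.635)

22.773; not consistent

Under the 1:1 hypothesis (Σ ratio = 2, N = 97):
  starchy: 97 × 1/2 = 48.5
  sugary: 97 × 1/2 = 48.5
χ² = Σ (O − E)² / E
  starchy: (72 − 48.5)² / 48.5 = 11.3866
  sugary: (25 − 48.5)² / 48.5 = 11.3866
χ² = 11.3866 + 11.3866 = 22.7732 ≈ 22.773
Degrees of freedom = 2 − 1 = 1; critical value at α = 0.01 is 6.635.
Since 22.773 > 6.635, we reject the null hypothesis — the data do not fit the 1:1 ratio.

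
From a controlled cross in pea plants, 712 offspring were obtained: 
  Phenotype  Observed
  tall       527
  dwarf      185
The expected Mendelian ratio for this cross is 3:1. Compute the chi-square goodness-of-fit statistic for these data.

0.367

Total ratio parts = 4. Expected numbers out of 712:
  tall: 712 × 3/4 = 534
  dwarf: 712 × 1/4 = 178
χ² = Σ (O − E)² / E
  tall: (527 − 534)² / 534 = 0.0918
  dwarf: (185 − 178)² / 178 = 0.2753
χ² = 0.0918 + 0.2753 = 0.3671 ≈ 0.367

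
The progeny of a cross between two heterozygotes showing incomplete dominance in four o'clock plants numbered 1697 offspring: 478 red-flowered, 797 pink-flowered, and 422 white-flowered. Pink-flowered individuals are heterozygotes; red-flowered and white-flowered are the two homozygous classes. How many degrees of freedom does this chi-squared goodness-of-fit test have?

2

With incomplete dominance, a heterozygote × heterozygote cross gives a 1:2:1 phenotypic ratio.
A goodness-of-fit test with 3 phenotype classes has df = 3 − 1 = 2.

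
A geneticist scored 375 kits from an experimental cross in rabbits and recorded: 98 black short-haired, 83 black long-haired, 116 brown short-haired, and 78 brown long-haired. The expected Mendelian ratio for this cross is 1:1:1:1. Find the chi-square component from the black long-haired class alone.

The 1:1:1:1 ratio has 4 parts, so with N = 375 the expected counts are:
  black short-haired: 375 × 1/4 = 93.75
  black long-haired: 375 × 1/4 = 93.75
  brown short-haired: 375 × 1/4 = 93.75
  brown long-haired: 375 × 1/4 = 93.75
Contribution of black long-haired: (83 − 93.75)² / 93.75 = 1.2327

1.233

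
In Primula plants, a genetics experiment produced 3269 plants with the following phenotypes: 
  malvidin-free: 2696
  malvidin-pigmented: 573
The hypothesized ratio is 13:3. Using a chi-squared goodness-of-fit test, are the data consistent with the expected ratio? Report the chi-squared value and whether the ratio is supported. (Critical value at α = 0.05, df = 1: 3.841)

The 13:3 ratio has 16 parts, so with N = 3269 the expected counts are:
  malvidin-free: 3269 × 13/16 = 2656.0625
  malvidin-pigmented: 3269 × 3/16 = 612.9375
χ² = Σ (O − E)² / E
  malvidin-free: (2696 − 2656.0625)² / 2656.0625 = 0.6005
  malvidin-pigmented: (573 − 612.9375)² / 612.9375 = 2.6022
χ² = 0.6005 + 2.6022 = 3.2027 ≈ 3.203
Degrees of freedom = 2 − 1 = 1; critical value at α = 0.05 is 3.841.
Since 3.203 < 3.841, we fail to reject the null hypothesis — the data are consistent with the 13:3 ratio.

3.203; consistent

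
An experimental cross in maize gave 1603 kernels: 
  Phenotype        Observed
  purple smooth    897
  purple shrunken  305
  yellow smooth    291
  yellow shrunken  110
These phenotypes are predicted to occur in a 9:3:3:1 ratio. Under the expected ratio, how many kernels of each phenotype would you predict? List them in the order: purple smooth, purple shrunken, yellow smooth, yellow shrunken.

Total ratio parts = 16. Expected numbers out of 1603:
  purple smooth: 1603 × 9/16 = 901.6875
  purple shrunken: 1603 × 3/16 = 300.5625
  yellow smooth: 1603 × 3/16 = 300.5625
  yellow shrunken: 1603 × 1/16 = 100.1875

901.6875, 300.5625, 300.5625, 100.1875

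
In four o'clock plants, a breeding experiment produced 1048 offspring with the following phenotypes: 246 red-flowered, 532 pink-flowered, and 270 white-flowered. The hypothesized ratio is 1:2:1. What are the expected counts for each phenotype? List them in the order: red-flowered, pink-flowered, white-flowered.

262, 524, 262

Total ratio parts = 4. Expected numbers out of 1048:
  red-flowered: 1048 × 1/4 = 262
  pink-flowered: 1048 × 2/4 = 524
  white-flowered: 1048 × 1/4 = 262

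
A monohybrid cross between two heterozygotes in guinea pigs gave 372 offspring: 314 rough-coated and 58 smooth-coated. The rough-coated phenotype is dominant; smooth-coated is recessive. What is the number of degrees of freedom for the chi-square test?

1

For a monohybrid cross between heterozygotes with complete dominance, the expected phenotypic ratio is 3:1.
A goodness-of-fit test with 2 phenotype classes has df = 2 − 1 = 1.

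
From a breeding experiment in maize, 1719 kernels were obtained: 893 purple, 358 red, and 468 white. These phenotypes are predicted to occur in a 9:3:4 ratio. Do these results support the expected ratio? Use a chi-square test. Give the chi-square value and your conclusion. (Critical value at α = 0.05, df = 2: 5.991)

13.010; not consistent

Total ratio parts = 16. Expected numbers out of 1719:
  purple: 1719 × 9/16 = 966.9375
  red: 1719 × 3/16 = 322.3125
  white: 1719 × 4/16 = 429.75
χ² = Σ (O − E)² / E
  purple: (893 − 966.9375)² / 966.9375 = 5.6537
  red: (358 − 322.3125)² / 322.3125 = 3.9514
  white: (468 − 429.75)² / 429.75 = 3.4045
χ² = 5.6537 + 3.9514 + 3.4045 = 13.0096 ≈ 13.010
Degrees of freedom = 3 − 1 = 2; critical value at α = 0.05 is 5.991.
Since 13.010 > 5.991, we reject the null hypothesis — the data do not fit the 9:3:4 ratio.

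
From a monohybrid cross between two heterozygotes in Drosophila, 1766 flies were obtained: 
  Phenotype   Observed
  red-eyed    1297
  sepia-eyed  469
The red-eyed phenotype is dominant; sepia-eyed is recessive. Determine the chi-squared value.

2.284

For a monohybrid cross between heterozygotes with complete dominance, the expected phenotypic ratio is 3:1.
The 3:1 ratio has 4 parts, so with N = 1766 the expected counts are:
  red-eyed: 1766 × 3/4 = 1324.5
  sepia-eyed: 1766 × 1/4 = 441.5
χ² = Σ (O − E)² / E
  red-eyed: (1297 − 1324.5)² / 1324.5 = 0.5710
  sepia-eyed: (469 − 441.5)² / 441.5 = 1.7129
χ² = 0.5710 + 1.7129 = 2.2839 ≈ 2.284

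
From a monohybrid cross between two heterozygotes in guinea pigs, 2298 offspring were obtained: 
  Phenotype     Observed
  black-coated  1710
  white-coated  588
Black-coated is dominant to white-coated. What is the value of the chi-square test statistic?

0.423

For a monohybrid cross between heterozygotes with complete dominance, the expected phenotypic ratio is 3:1.
Expected counts for N = 2298 under a 3:1 ratio (total parts = 4):
  black-coated: 2298 × 3/4 = 1723.5
  white-coated: 2298 × 1/4 = 574.5
χ² = Σ (O − E)² / E
  black-coated: (1710 − 1723.5)² / 1723.5 = 0.1057
  white-coated: (588 − 574.5)² / 574.5 = 0.3172
χ² = 0.1057 + 0.3172 = 0.4229 ≈ 0.423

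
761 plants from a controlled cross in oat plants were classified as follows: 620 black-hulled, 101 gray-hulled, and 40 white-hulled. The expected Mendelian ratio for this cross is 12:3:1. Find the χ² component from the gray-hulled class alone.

Under the 12:3:1 hypothesis (Σ ratio = 16, N = 761):
  black-hulled: 761 × 12/16 = 570.75
  gray-hulled: 761 × 3/16 = 142.6875
  white-hulled: 761 × 1/16 = 47.5625
Contribution of gray-hulled: (101 − 142.6875)² / 142.6875 = 12.1794

12.179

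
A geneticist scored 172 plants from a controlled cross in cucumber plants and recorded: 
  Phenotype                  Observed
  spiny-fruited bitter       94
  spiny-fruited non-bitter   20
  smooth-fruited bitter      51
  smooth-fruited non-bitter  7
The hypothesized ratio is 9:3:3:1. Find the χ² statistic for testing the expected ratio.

Under the 9:3:3:1 hypothesis (Σ ratio = 16, N = 172):
  spiny-fruited bitter: 172 × 9/16 = 96.75
  spiny-fruited non-bitter: 172 × 3/16 = 32.25
  smooth-fruited bitter: 172 × 3/16 = 32.25
  smooth-fruited non-bitter: 172 × 1/16 = 10.75
χ² = Σ (O − E)² / E
  spiny-fruited bitter: (94 − 96.75)² / 96.75 = 0.0782
  spiny-fruited non-bitter: (20 − 32.25)² / 32.25 = 4.6531
  smooth-fruited bitter: (51 − 32.25)² / 32.25 = 10.9012
  smooth-fruited non-bitter: (7 − 10.75)² / 10.75 = 1.3081
χ² = 0.0782 + 4.6531 + 10.9012 + 1.3081 = 16.9406 ≈ 16.941

16.941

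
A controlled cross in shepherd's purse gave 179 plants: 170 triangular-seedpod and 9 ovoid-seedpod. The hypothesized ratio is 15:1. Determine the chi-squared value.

The 15:1 ratio has 16 parts, so with N = 179 the expected counts are:
  triangular-seedpod: 179 × 15/16 = 167.8125
  ovoid-seedpod: 179 × 1/16 = 11.1875
χ² = Σ (O − E)² / E
  triangular-seedpod: (170 − 167.8125)² / 167.8125 = 0.0285
  ovoid-seedpod: (9 − 11.1875)² / 11.1875 = 0.4277
χ² = 0.0285 + 0.4277 = 0.4562 ≈ 0.456

0.456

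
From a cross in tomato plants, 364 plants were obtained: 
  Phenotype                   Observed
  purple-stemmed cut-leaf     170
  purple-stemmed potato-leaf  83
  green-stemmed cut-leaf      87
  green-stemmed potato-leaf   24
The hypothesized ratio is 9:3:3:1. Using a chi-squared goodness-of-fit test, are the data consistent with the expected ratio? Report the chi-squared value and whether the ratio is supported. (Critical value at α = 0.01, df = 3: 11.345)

14.305; not consistent

The 9:3:3:1 ratio has 16 parts, so with N = 364 the expected counts are:
  purple-stemmed cut-leaf: 364 × 9/16 = 204.75
  purple-stemmed potato-leaf: 364 × 3/16 = 68.25
  green-stemmed cut-leaf: 364 × 3/16 = 68.25
  green-stemmed potato-leaf: 364 × 1/16 = 22.75
χ² = Σ (O − E)² / E
  purple-stemmed cut-leaf: (170 − 204.75)² / 204.75 = 5.8977
  purple-stemmed potato-leaf: (83 − 68.25)² / 68.25 = 3.1877
  green-stemmed cut-leaf: (87 − 68.25)² / 68.25 = 5.1511
  green-stemmed potato-leaf: (24 − 22.75)² / 22.75 = 0.0687
χ² = 5.8977 + 3.1877 + 5.1511 + 0.0687 = 14.3052 ≈ 14.305
Degrees of freedom = 4 − 1 = 3; critical value at α = 0.01 is 11.345.
Since 14.305 > 11.345, we reject the null hypothesis — the data do not fit the 9:3:3:1 ratio.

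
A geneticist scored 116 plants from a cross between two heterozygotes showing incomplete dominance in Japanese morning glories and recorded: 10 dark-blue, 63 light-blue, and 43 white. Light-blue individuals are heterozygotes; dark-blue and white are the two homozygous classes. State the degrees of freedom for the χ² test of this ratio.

With incomplete dominance, a heterozygote × heterozygote cross gives a 1:2:1 phenotypic ratio.
A goodness-of-fit test with 3 phenotype classes has df = 3 − 1 = 2.

2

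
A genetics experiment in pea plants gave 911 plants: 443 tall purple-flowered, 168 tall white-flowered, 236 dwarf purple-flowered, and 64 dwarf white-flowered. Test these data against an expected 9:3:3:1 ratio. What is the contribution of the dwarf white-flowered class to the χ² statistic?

0.876

The 9:3:3:1 ratio has 16 parts, so with N = 911 the expected counts are:
  tall purple-flowered: 911 × 9/16 = 512.4375
  tall white-flowered: 911 × 3/16 = 170.8125
  dwarf purple-flowered: 911 × 3/16 = 170.8125
  dwarf white-flowered: 911 × 1/16 = 56.9375
Contribution of dwarf white-flowered: (64 − 56.9375)² / 56.9375 = 0.8760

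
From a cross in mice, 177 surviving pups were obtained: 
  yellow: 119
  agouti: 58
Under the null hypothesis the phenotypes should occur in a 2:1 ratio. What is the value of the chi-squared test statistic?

0.025

The 2:1 ratio has 3 parts, so with N = 177 the expected counts are:
  yellow: 177 × 2/3 = 118
  agouti: 177 × 1/3 = 59
χ² = Σ (O − E)² / E
  yellow: (119 − 118)² / 118 = 0.0085
  agouti: (58 − 59)² / 59 = 0.0169
χ² = 0.0085 + 0.0169 = 0.0254 ≈ 0.025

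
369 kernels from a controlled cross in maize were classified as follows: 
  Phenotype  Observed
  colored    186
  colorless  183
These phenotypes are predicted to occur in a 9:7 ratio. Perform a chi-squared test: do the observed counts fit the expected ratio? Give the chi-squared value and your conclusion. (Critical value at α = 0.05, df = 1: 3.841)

Total ratio parts = 16. Expected numbers out of 369:
  colored: 369 × 9/16 = 207.5625
  colorless: 369 × 7/16 = 161.4375
χ² = Σ (O − E)² / E
  colored: (186 − 207.5625)² / 207.5625 = 2.2400
  colorless: (183 − 161.4375)² / 161.4375 = 2.8800
χ² = 2.2400 + 2.8800 = 5.120
Degrees of freedom = 2 − 1 = 1; critical value at α = 0.05 is 3.841.
Since 5.120 > 3.841, we reject the null hypothesis — the data do not fit the 9:7 ratio.

5.120; not consistent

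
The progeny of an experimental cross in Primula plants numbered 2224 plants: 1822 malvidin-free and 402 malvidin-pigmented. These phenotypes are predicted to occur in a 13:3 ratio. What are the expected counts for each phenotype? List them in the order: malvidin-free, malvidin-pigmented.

1807, 417

Under the 13:3 hypothesis (Σ ratio = 16, N = 2224):
  malvidin-free: 2224 × 13/16 = 1807
  malvidin-pigmented: 2224 × 3/16 = 417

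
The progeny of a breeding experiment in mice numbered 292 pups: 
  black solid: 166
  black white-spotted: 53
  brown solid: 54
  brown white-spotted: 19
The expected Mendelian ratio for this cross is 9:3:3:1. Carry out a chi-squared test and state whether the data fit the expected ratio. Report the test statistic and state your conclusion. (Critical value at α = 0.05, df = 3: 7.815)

Expected counts for N = 292 under a 9:3:3:1 ratio (total parts = 16):
  black solid: 292 × 9/16 = 164.25
  black white-spotted: 292 × 3/16 = 54.75
  brown solid: 292 × 3/16 = 54.75
  brown white-spotted: 292 × 1/16 = 18.25
χ² = Σ (O − E)² / E
  black solid: (166 − 164.25)² / 164.25 = 0.0186
  black white-spotted: (53 − 54.75)² / 54.75 = 0.0559
  brown solid: (54 − 54.75)² / 54.75 = 0.0103
  brown white-spotted: (19 − 18.25)² / 18.25 = 0.0308
χ² = 0.0186 + 0.0559 + 0.0103 + 0.0308 = 0.1156 ≈ 0.116
Degrees of freedom = 4 − 1 = 3; critical value at α = 0.05 is 7.815.
Since 0.116 < 7.815, we fail to reject the null hypothesis — the data are consistent with the 9:3:3:1 ratio.

0.116; consistent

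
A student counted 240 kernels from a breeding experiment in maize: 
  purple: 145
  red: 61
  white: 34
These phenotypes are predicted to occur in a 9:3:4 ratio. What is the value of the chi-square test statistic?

17.696

Total ratio parts = 16. Expected numbers out of 240:
  purple: 240 × 9/16 = 135
  red: 240 × 3/16 = 45
  white: 240 × 4/16 = 60
χ² = Σ (O − E)² / E
  purple: (145 − 135)² / 135 = 0.7407
  red: (61 − 45)² / 45 = 5.6889
  white: (34 − 60)² / 60 = 11.2667
χ² = 0.7407 + 5.6889 + 11.2667 = 17.6963 ≈ 17.696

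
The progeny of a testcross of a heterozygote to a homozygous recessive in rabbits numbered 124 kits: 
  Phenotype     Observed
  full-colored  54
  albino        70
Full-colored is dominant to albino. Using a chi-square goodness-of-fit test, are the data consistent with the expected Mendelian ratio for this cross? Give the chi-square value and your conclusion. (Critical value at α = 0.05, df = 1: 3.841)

A testcross of a heterozygote (Aa × aa) gives a 1:1 phenotypic ratio.
Under the 1:1 hypothesis (Σ ratio = 2, N = 124):
  full-colored: 124 × 1/2 = 62
  albino: 124 × 1/2 = 62
χ² = Σ (O − E)² / E
  full-colored: (54 − 62)² / 62 = 1.0323
  albino: (70 − 62)² / 62 = 1.0323
χ² = 1.0323 + 1.0323 = 2.0646 ≈ 2.065
Degrees of freedom = 2 − 1 = 1; critical value at α = 0.05 is 3.841.
Since 2.065 < 3.841, we fail to reject the null hypothesis — the data are consistent with the 1:1 ratio.

2.065; consistent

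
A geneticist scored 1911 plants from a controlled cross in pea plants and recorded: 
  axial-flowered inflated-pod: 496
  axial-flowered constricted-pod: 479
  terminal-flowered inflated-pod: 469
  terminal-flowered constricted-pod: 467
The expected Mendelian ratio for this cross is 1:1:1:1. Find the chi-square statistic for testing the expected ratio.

1.103

Under the 1:1:1:1 hypothesis (Σ ratio = 4, N = 1911):
  axial-flowered inflated-pod: 1911 × 1/4 = 477.75
  axial-flowered constricted-pod: 1911 × 1/4 = 477.75
  terminal-flowered inflated-pod: 1911 × 1/4 = 477.75
  terminal-flowered constricted-pod: 1911 × 1/4 = 477.75
χ² = Σ (O − E)² / E
  axial-flowered inflated-pod: (496 − 477.75)² / 477.75 = 0.6971
  axial-flowered constricted-pod: (479 − 477.75)² / 477.75 = 0.0033
  terminal-flowered inflated-pod: (469 − 477.75)² / 477.75 = 0.1603
  terminal-flowered constricted-pod: (467 − 477.75)² / 477.75 = 0.2419
χ² = 0.6971 + 0.0033 + 0.1603 + 0.2419 = 1.1026 ≈ 1.103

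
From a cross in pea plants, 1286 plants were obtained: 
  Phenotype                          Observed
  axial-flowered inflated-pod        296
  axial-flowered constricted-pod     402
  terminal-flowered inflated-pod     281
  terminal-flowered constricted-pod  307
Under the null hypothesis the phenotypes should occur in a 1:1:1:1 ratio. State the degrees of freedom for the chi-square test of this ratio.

3

A goodness-of-fit test with 4 phenotype classes has df = 4 − 1 = 3.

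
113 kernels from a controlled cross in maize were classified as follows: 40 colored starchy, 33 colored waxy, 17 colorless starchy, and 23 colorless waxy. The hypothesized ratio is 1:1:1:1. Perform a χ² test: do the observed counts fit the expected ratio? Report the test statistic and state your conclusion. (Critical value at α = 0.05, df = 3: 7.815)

The 1:1:1:1 ratio has 4 parts, so with N = 113 the expected counts are:
  colored starchy: 113 × 1/4 = 28.25
  colored waxy: 113 × 1/4 = 28.25
  colorless starchy: 113 × 1/4 = 28.25
  colorless waxy: 113 × 1/4 = 28.25
χ² = Σ (O − E)² / E
  colored starchy: (40 − 28.25)² / 28.25 = 4.8872
  colored waxy: (33 − 28.25)² / 28.25 = 0.7987
  colorless starchy: (17 − 28.25)² / 28.25 = 4.4801
  colorless waxy: (23 − 28.25)² / 28.25 = 0.9757
χ² = 4.8872 + 0.7987 + 4.4801 + 0.9757 = 11.1417 ≈ 11.142
Degrees of freedom = 4 − 1 = 3; critical value at α = 0.05 is 7.815.
Since 11.142 > 7.815, we reject the null hypothesis — the data do not fit the 1:1:1:1 ratio.

11.142; not consistent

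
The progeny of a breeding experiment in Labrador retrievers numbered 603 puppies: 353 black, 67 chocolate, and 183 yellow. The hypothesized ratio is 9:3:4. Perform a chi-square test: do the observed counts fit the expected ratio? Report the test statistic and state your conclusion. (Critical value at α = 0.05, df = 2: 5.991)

Total ratio parts = 16. Expected numbers out of 603:
  black: 603 × 9/16 = 339.1875
  chocolate: 603 × 3/16 = 113.0625
  yellow: 603 × 4/16 = 150.75
χ² = Σ (O − E)² / E
  black: (353 − 339.1875)² / 339.1875 = 0.5625
  chocolate: (67 − 113.0625)² / 113.0625 = 18.7662
  yellow: (183 − 150.75)² / 150.75 = 6.8993
χ² = 0.5625 + 18.7662 + 6.8993 = 26.228
Degrees of freedom = 3 − 1 = 2; critical value at α = 0.05 is 5.991.
Since 26.228 > 5.991, we reject the null hypothesis — the data do not fit the 9:3:4 ratio.

26.228; not consistent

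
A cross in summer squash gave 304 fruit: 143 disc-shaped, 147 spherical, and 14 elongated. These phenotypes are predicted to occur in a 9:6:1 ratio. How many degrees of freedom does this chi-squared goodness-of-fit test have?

A goodness-of-fit test with 3 phenotype classes has df = 3 − 1 = 2.

2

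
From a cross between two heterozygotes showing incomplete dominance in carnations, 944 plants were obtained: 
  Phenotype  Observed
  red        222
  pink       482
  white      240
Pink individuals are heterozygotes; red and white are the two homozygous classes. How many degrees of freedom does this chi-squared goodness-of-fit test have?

2

With incomplete dominance, a heterozygote × heterozygote cross gives a 1:2:1 phenotypic ratio.
A goodness-of-fit test with 3 phenotype classes has df = 3 − 1 = 2.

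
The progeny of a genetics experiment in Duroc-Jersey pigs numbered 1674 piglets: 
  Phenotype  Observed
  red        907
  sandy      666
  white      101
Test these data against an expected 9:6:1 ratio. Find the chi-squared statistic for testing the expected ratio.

3.729

Under the 9:6:1 hypothesis (Σ ratio = 16, N = 1674):
  red: 1674 × 9/16 = 941.625
  sandy: 1674 × 6/16 = 627.75
  white: 1674 × 1/16 = 104.625
χ² = Σ (O − E)² / E
  red: (907 − 941.625)² / 941.625 = 1.2732
  sandy: (666 − 627.75)² / 627.75 = 2.3306
  white: (101 − 104.625)² / 104.625 = 0.1256
χ² = 1.2732 + 2.3306 + 0.1256 = 3.7294 ≈ 3.729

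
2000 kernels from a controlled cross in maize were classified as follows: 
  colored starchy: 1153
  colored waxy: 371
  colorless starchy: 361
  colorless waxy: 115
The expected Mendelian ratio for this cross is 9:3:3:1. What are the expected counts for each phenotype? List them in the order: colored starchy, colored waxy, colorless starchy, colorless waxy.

1125, 375, 375, 125

The 9:3:3:1 ratio has 16 parts, so with N = 2000 the expected counts are:
  colored starchy: 2000 × 9/16 = 1125
  colored waxy: 2000 × 3/16 = 375
  colorless starchy: 2000 × 3/16 = 375
  colorless waxy: 2000 × 1/16 = 125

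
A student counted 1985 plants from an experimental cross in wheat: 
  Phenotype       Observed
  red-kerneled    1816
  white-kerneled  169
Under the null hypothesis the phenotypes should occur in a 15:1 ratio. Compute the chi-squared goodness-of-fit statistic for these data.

17.362

The 15:1 ratio has 16 parts, so with N = 1985 the expected counts are:
  red-kerneled: 1985 × 15/16 = 1860.9375
  white-kerneled: 1985 × 1/16 = 124.0625
χ² = Σ (O − E)² / E
  red-kerneled: (1816 − 1860.9375)² / 1860.9375 = 1.0851
  white-kerneled: (169 − 124.0625)² / 124.0625 = 16.2771
χ² = 1.0851 + 16.2771 = 17.3622 ≈ 17.362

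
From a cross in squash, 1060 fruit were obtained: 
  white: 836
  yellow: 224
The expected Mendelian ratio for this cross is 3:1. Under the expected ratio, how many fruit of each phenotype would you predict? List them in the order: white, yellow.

Total ratio parts = 4. Expected numbers out of 1060:
  white: 1060 × 3/4 = 795
  yellow: 1060 × 1/4 = 265

795, 265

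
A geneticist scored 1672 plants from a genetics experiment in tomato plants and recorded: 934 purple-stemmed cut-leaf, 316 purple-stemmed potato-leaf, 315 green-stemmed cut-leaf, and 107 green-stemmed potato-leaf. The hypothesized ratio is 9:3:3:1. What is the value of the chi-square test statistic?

0.132

Total ratio parts = 16. Expected numbers out of 1672:
  purple-stemmed cut-leaf: 1672 × 9/16 = 940.5
  purple-stemmed potato-leaf: 1672 × 3/16 = 313.5
  green-stemmed cut-leaf: 1672 × 3/16 = 313.5
  green-stemmed potato-leaf: 1672 × 1/16 = 104.5
χ² = Σ (O − E)² / E
  purple-stemmed cut-leaf: (934 − 940.5)² / 940.5 = 0.0449
  purple-stemmed potato-leaf: (316 − 313.5)² / 313.5 = 0.0199
  green-stemmed cut-leaf: (315 − 313.5)² / 313.5 = 0.0072
  green-stemmed potato-leaf: (107 − 104.5)² / 104.5 = 0.0598
χ² = 0.0449 + 0.0199 + 0.0072 + 0.0598 = 0.1318 ≈ 0.132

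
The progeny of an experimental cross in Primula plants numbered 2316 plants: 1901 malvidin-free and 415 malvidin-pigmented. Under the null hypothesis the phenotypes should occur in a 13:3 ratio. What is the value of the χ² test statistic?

Expected counts for N = 2316 under a 13:3 ratio (total parts = 16):
  malvidin-free: 2316 × 13/16 = 1881.75
  malvidin-pigmented: 2316 × 3/16 = 434.25
χ² = Σ (O − E)² / E
  malvidin-free: (1901 − 1881.75)² / 1881.75 = 0.1969
  malvidin-pigmented: (415 − 434.25)² / 434.25 = 0.8533
χ² = 0.1969 + 0.8533 = 1.0502 ≈ 1.050

1.050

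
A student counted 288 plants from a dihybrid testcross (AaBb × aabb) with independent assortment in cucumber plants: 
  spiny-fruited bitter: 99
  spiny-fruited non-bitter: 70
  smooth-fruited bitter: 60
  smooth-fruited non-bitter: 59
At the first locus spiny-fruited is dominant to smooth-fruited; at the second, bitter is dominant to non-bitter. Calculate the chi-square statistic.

A dihybrid testcross with independent assortment gives a 1:1:1:1 ratio.
Total ratio parts = 4. Expected numbers out of 288:
  spiny-fruited bitter: 288 × 1/4 = 72
  spiny-fruited non-bitter: 288 × 1/4 = 72
  smooth-fruited bitter: 288 × 1/4 = 72
  smooth-fruited non-bitter: 288 × 1/4 = 72
χ² = Σ (O − E)² / E
  spiny-fruited bitter: (99 − 72)² / 72 = 10.1250
  spiny-fruited non-bitter: (70 − 72)² / 72 = 0.0556
  smooth-fruited bitter: (60 − 72)² / 72 = 2.0000
  smooth-fruited non-bitter: (59 − 72)² / 72 = 2.3472
χ² = 10.1250 + 0.0556 + 2.0000 + 2.3472 = 14.5278 ≈ 14.528

14.528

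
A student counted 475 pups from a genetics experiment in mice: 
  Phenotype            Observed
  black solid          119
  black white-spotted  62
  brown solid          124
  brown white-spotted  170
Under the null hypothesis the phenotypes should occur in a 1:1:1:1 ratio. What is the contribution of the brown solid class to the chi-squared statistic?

0.232

Total ratio parts = 4. Expected numbers out of 475:
  black solid: 475 × 1/4 = 118.75
  black white-spotted: 475 × 1/4 = 118.75
  brown solid: 475 × 1/4 = 118.75
  brown white-spotted: 475 × 1/4 = 118.75
Contribution of brown solid: (124 − 118.75)² / 118.75 = 0.2321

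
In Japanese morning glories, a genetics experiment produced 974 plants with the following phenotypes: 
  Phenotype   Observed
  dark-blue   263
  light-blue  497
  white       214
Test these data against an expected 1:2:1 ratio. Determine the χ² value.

5.341

Expected counts for N = 974 under a 1:2:1 ratio (total parts = 4):
  dark-blue: 974 × 1/4 = 243.5
  light-blue: 974 × 2/4 = 487
  white: 974 × 1/4 = 243.5
χ² = Σ (O − E)² / E
  dark-blue: (263 − 243.5)² / 243.5 = 1.5616
  light-blue: (497 − 487)² / 487 = 0.2053
  white: (214 − 243.5)² / 243.5 = 3.5739
χ² = 1.5616 + 0.2053 + 3.5739 = 5.3408 ≈ 5.341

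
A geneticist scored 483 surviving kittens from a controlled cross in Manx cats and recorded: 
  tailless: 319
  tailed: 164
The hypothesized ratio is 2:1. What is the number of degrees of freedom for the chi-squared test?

1

A goodness-of-fit test with 2 phenotype classes has df = 2 − 1 = 1.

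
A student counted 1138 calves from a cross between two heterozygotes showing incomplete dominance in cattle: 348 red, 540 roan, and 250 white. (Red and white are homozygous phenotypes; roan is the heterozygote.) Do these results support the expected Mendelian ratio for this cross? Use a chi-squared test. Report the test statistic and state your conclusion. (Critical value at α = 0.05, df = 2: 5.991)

19.835; not consistent

With incomplete dominance, a heterozygote × heterozygote cross gives a 1:2:1 phenotypic ratio.
Under the 1:2:1 hypothesis (Σ ratio = 4, N = 1138):
  red: 1138 × 1/4 = 284.5
  roan: 1138 × 2/4 = 569
  white: 1138 × 1/4 = 284.5
χ² = Σ (O − E)² / E
  red: (348 − 284.5)² / 284.5 = 14.1731
  roan: (540 − 569)² / 569 = 1.4780
  white: (250 − 284.5)² / 284.5 = 4.1837
χ² = 14.1731 + 1.4780 + 4.1837 = 19.8348 ≈ 19.835
Degrees of freedom = 3 − 1 = 2; critical value at α = 0.05 is 5.991.
Since 19.835 > 5.991, we reject the null hypothesis — the data do not fit the 1:2:1 ratio.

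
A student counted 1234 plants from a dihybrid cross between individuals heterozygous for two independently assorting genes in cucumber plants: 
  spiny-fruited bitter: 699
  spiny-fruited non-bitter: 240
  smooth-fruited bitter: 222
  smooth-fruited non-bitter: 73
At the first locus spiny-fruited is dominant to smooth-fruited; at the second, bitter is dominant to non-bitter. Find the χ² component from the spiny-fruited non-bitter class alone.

A dihybrid F₂ with independent assortment and complete dominance at both loci gives a 9:3:3:1 phenotypic ratio.
The 9:3:3:1 ratio has 16 parts, so with N = 1234 the expected counts are:
  spiny-fruited bitter: 1234 × 9/16 = 694.125
  spiny-fruited non-bitter: 1234 × 3/16 = 231.375
  smooth-fruited bitter: 1234 × 3/16 = 231.375
  smooth-fruited non-bitter: 1234 × 1/16 = 77.125
Contribution of spiny-fruited non-bitter: (240 − 231.375)² / 231.375 = 0.3215

0.322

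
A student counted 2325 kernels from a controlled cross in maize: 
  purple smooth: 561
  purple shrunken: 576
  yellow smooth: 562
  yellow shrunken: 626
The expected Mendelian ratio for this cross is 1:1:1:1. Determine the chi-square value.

4.836

Total ratio parts = 4. Expected numbers out of 2325:
  purple smooth: 2325 × 1/4 = 581.25
  purple shrunken: 2325 × 1/4 = 581.25
  yellow smooth: 2325 × 1/4 = 581.25
  yellow shrunken: 2325 × 1/4 = 581.25
χ² = Σ (O − E)² / E
  purple smooth: (561 − 581.25)² / 581.25 = 0.7055
  purple shrunken: (576 − 581.25)² / 581.25 = 0.0474
  yellow smooth: (562 − 581.25)² / 581.25 = 0.6375
  yellow shrunken: (626 − 581.25)² / 581.25 = 3.4453
χ² = 0.7055 + 0.0474 + 0.6375 + 3.4453 = 4.8357 ≈ 4.836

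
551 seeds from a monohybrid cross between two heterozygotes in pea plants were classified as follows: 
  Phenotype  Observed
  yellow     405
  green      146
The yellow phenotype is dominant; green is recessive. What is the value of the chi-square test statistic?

For a monohybrid cross between heterozygotes with complete dominance, the expected phenotypic ratio is 3:1.
Expected counts for N = 551 under a 3:1 ratio (total parts = 4):
  yellow: 551 × 3/4 = 413.25
  green: 551 × 1/4 = 137.75
χ² = Σ (O − E)² / E
  yellow: (405 − 413.25)² / 413.25 = 0.1647
  green: (146 − 137.75)² / 137.75 = 0.4941
χ² = 0.1647 + 0.4941 = 0.6588 ≈ 0.659

0.659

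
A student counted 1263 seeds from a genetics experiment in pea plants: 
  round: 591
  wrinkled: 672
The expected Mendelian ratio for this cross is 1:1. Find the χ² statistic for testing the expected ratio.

5.195

Under the 1:1 hypothesis (Σ ratio = 2, N = 1263):
  round: 1263 × 1/2 = 631.5
  wrinkled: 1263 × 1/2 = 631.5
χ² = Σ (O − E)² / E
  round: (591 − 631.5)² / 631.5 = 2.5974
  wrinkled: (672 − 631.5)² / 631.5 = 2.5974
χ² = 2.5974 + 2.5974 = 5.1948 ≈ 5.195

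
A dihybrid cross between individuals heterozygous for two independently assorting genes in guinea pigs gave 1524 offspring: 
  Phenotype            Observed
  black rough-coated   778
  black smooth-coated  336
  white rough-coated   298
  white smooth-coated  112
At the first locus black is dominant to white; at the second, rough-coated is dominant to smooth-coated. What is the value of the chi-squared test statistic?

19.634

A dihybrid F₂ with independent assortment and complete dominance at both loci gives a 9:3:3:1 phenotypic ratio.
The 9:3:3:1 ratio has 16 parts, so with N = 1524 the expected counts are:
  black rough-coated: 1524 × 9/16 = 857.25
  black smooth-coated: 1524 × 3/16 = 285.75
  white rough-coated: 1524 × 3/16 = 285.75
  white smooth-coated: 1524 × 1/16 = 95.25
χ² = Σ (O − E)² / E
  black rough-coated: (778 − 857.25)² / 857.25 = 7.3264
  black smooth-coated: (336 − 285.75)² / 285.75 = 8.8366
  white rough-coated: (298 − 285.75)² / 285.75 = 0.5252
  white smooth-coated: (112 − 95.25)² / 95.25 = 2.9455
χ² = 7.3264 + 8.8366 + 0.5252 + 2.9455 = 19.6337 ≈ 19.634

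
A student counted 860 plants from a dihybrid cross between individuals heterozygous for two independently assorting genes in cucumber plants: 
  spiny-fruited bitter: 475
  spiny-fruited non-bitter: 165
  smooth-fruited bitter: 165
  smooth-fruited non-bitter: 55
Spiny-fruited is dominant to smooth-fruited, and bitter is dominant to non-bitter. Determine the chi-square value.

A dihybrid F₂ with independent assortment and complete dominance at both loci gives a 9:3:3:1 phenotypic ratio.
Total ratio parts = 16. Expected numbers out of 860:
  spiny-fruited bitter: 860 × 9/16 = 483.75
  spiny-fruited non-bitter: 860 × 3/16 = 161.25
  smooth-fruited bitter: 860 × 3/16 = 161.25
  smooth-fruited non-bitter: 860 × 1/16 = 53.75
χ² = Σ (O − E)² / E
  spiny-fruited bitter: (475 − 483.75)² / 483.75 = 0.1583
  spiny-fruited non-bitter: (165 − 161.25)² / 161.25 = 0.0872
  smooth-fruited bitter: (165 − 161.25)² / 161.25 = 0.0872
  smooth-fruited non-bitter: (55 − 53.75)² / 53.75 = 0.0291
χ² = 0.1583 + 0.0872 + 0.0872 + 0.0291 = 0.3618 ≈ 0.362

0.362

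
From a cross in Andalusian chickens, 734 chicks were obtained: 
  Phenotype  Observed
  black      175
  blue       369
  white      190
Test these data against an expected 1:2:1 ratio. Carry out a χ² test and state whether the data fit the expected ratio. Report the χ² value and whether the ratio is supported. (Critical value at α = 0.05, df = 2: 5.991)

Total ratio parts = 4. Expected numbers out of 734:
  black: 734 × 1/4 = 183.5
  blue: 734 × 2/4 = 367
  white: 734 × 1/4 = 183.5
χ² = Σ (O − E)² / E
  black: (175 − 183.5)² / 183.5 = 0.3937
  blue: (369 − 367)² / 367 = 0.0109
  white: (190 − 183.5)² / 183.5 = 0.2302
χ² = 0.3937 + 0.0109 + 0.2302 = 0.6348 ≈ 0.635
Degrees of freedom = 3 − 1 = 2; critical value at α = 0.05 is 5.991.
Since 0.635 < 5.991, we fail to reject the null hypothesis — the data are consistent with the 1:2:1 ratio.

0.635; consistent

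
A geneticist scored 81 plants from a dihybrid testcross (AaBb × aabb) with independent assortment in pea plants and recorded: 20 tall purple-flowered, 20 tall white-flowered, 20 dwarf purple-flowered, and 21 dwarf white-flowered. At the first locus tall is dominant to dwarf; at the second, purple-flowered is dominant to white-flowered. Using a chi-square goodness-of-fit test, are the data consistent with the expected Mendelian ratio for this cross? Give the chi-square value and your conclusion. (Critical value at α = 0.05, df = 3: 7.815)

0.037; consistent

A dihybrid testcross with independent assortment gives a 1:1:1:1 ratio.
Total ratio parts = 4. Expected numbers out of 81:
  tall purple-flowered: 81 × 1/4 = 20.25
  tall white-flowered: 81 × 1/4 = 20.25
  dwarf purple-flowered: 81 × 1/4 = 20.25
  dwarf white-flowered: 81 × 1/4 = 20.25
χ² = Σ (O − E)² / E
  tall purple-flowered: (20 − 20.25)² / 20.25 = 0.0031
  tall white-flowered: (20 − 20.25)² / 20.25 = 0.0031
  dwarf purple-flowered: (20 − 20.25)² / 20.25 = 0.0031
  dwarf white-flowered: (21 − 20.25)² / 20.25 = 0.0278
χ² = 0.0031 + 0.0031 + 0.0031 + 0.0278 = 0.0371 ≈ 0.037
Degrees of freedom = 4 − 1 = 3; critical value at α = 0.05 is 7.815.
Since 0.037 < 7.815, we fail to reject the null hypothesis — the data are consistent with the 1:1:1:1 ratio.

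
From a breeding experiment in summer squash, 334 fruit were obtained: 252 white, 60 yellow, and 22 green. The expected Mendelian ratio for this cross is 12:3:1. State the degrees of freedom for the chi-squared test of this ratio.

A goodness-of-fit test with 3 phenotype classes has df = 3 − 1 = 2.

2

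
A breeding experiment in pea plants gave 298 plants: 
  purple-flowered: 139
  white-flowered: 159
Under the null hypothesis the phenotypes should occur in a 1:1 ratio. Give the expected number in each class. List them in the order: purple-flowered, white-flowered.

149, 149

Under the 1:1 hypothesis (Σ ratio = 2, N = 298):
  purple-flowered: 298 × 1/2 = 149
  white-flowered: 298 × 1/2 = 149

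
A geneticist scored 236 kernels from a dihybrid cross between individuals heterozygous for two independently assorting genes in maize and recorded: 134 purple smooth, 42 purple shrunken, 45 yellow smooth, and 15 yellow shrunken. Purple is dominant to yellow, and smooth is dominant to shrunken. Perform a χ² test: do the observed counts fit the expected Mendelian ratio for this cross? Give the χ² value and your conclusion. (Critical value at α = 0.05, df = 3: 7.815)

0.143; consistent

A dihybrid F₂ with independent assortment and complete dominance at both loci gives a 9:3:3:1 phenotypic ratio.
Total ratio parts = 16. Expected numbers out of 236:
  purple smooth: 236 × 9/16 = 132.75
  purple shrunken: 236 × 3/16 = 44.25
  yellow smooth: 236 × 3/16 = 44.25
  yellow shrunken: 236 × 1/16 = 14.75
χ² = Σ (O − E)² / E
  purple smooth: (134 − 132.75)² / 132.75 = 0.0118
  purple shrunken: (42 − 44.25)² / 44.25 = 0.1144
  yellow smooth: (45 − 44.25)² / 44.25 = 0.0127
  yellow shrunken: (15 − 14.75)² / 14.75 = 0.0042
χ² = 0.0118 + 0.1144 + 0.0127 + 0.0042 = 0.1431 ≈ 0.143
Degrees of freedom = 4 − 1 = 3; critical value at α = 0.05 is 7.815.
Since 0.143 < 7.815, we fail to reject the null hypothesis — the data are consistent with the 9:3:3:1 ratio.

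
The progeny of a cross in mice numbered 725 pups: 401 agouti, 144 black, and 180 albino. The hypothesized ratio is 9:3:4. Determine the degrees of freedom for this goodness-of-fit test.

2

A goodness-of-fit test with 3 phenotype classes has df = 3 − 1 = 2.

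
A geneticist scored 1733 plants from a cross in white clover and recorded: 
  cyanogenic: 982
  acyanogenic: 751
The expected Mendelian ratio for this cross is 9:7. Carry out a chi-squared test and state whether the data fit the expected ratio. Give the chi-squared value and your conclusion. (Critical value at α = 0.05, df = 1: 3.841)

0.121; consistent

Expected counts for N = 1733 under a 9:7 ratio (total parts = 16):
  cyanogenic: 1733 × 9/16 = 974.8125
  acyanogenic: 1733 × 7/16 = 758.1875
χ² = Σ (O − E)² / E
  cyanogenic: (982 − 974.8125)² / 974.8125 = 0.0530
  acyanogenic: (751 − 758.1875)² / 758.1875 = 0.0681
χ² = 0.0530 + 0.0681 = 0.1211 ≈ 0.121
Degrees of freedom = 2 − 1 = 1; critical value at α = 0.05 is 3.841.
Since 0.121 < 3.841, we fail to reject the null hypothesis — the data are consistent with the 9:7 ratio.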